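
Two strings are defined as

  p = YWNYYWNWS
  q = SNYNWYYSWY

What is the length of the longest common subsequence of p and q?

Taking Y at p[1]=q[3], W at p[2]=q[5], Y at p[4]=q[6], Y at p[5]=q[7], W at p[6]=q[9] gives a common subsequence of length 5, and the DP table's final entry dp[9][10] is also 5, so no common subsequence is longer.

5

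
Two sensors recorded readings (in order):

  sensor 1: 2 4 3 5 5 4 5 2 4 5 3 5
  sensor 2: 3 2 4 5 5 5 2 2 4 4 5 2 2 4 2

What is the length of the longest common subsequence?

Match 2 (sensor 1 #1, sensor 2 #2), 4 (sensor 1 #2, sensor 2 #3), 5 (sensor 1 #4, sensor 2 #5), 5 (sensor 1 #5, sensor 2 #6), 4 (sensor 1 #6, sensor 2 #10), 5 (sensor 1 #7, sensor 2 #11), 2 (sensor 1 #8, sensor 2 #13), 4 (sensor 1 #9, sensor 2 #14) — 8 values in the same relative order in both. dp[12][15] = 8 confirms this is the maximum.

8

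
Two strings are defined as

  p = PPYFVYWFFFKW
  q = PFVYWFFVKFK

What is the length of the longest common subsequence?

Let dp[i][j] be the LCS length of the first i characters of p and the first j characters of q. dp[i][j] = dp[i-1][j-1]+1 when the i-th and j-th characters match, else max(dp[i-1][j], dp[i][j-1]).
    ·  P  F  V  Y  W  F  F  V  K  F  K
 ·  0  0  0  0  0  0  0  0  0  0  0  0
 P  0  1  1  1  1  1  1  1  1  1  1  1
 P  0  1  1  1  1  1  1  1  1  1  1  1
 Y  0  1  1  1  2  2  2  2  2  2  2  2
 F  0  1  2  2  2  2  3  3  3  3  3  3
 V  0  1  2  3  3  3  3  3  4  4  4  4
 Y  0  1  2  3  4  4  4  4  4  4  4  4
 W  0  1  2  3  4  5  5  5  5  5  5  5
 F  0  1  2  3  4  5  6  6  6  6  6  6
 F  0  1  2  3  4  5  6  7  7  7  7  7
 F  0  1  2  3  4  5  6  7  7  7  8  8
 K  0  1  2  3  4  5  6  7  7  8  8  9
 W  0  1  2  3  4  5  6  7  7  8  8  9
dp[12][11] = 9. One LCS (by backtracking along matches): PFVYWFFFK.

9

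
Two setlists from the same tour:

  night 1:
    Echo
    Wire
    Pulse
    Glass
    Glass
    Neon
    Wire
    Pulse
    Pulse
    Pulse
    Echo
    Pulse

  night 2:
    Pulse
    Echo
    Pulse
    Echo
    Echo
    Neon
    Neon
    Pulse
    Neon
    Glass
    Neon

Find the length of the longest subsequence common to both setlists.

4

Match Echo at night 1[1]=night 2[5], Pulse at night 1[3]=night 2[8], Glass at night 1[5]=night 2[10], Neon at night 1[6]=night 2[11] — 4 songs in the same relative order in both. Since dp[12][11] = 4, nothing longer is possible.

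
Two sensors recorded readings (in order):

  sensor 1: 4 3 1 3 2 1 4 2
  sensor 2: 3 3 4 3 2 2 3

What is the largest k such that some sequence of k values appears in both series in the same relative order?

4

One common subsequence of length 4: 4 [1,3]; then 3 [4,4]; then 2 [5,5]; then 2 [8,6]. The LCS DP gives dp[8][7] = 4, so this is optimal.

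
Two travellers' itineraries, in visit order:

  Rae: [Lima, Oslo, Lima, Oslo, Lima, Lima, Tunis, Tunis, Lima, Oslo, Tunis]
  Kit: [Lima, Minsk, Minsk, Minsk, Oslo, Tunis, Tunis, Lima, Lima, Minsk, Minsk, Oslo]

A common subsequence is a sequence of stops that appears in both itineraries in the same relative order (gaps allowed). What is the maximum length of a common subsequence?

One common subsequence of length 6: Lima (Rae #1, Kit #1); then Oslo (Rae #4, Kit #5); then Tunis (Rae #7, Kit #6); then Tunis (Rae #8, Kit #7); then Lima (Rae #9, Kit #9); then Oslo (Rae #10, Kit #12), and the DP table's final entry dp[11][12] is also 6, so no common subsequence is longer.

6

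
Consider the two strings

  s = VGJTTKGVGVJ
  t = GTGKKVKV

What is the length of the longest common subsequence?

Pick G [2,1], then T [4,2], then K [6,5], then V [8,6], then V [10,8]; all 5 characters appear in both, in order, and the DP table's final entry dp[11][8] is also 5, so no common subsequence is longer.

5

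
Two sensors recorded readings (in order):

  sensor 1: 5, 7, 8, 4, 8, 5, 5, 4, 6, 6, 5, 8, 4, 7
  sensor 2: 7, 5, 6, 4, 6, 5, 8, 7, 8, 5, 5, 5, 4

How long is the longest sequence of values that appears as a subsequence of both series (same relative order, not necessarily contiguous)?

Pick 5 [1,6]; then 7 [2,8]; then 8 [5,9]; then 5 [6,10]; then 5 [7,11]; then 5 [11,12]; then 4 [13,13]; all 7 values appear in both, in order, and the DP table's final entry dp[14][13] is also 7, so no common subsequence is longer.

7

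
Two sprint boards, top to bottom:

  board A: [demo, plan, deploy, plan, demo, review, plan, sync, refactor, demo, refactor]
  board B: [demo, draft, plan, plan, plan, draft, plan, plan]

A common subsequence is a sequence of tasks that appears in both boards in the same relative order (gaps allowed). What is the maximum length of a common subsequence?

4

Pick demo at board A[1]=board B[1], plan at board A[2]=board B[5], plan at board A[4]=board B[7], plan at board A[7]=board B[8]; all 4 tasks appear in both, in order, and the DP table's final entry dp[11][8] is also 4, so no common subsequence is longer.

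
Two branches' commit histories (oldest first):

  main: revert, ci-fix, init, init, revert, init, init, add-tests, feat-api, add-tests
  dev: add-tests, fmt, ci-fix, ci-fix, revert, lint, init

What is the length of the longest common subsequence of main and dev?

3

Pick ci-fix at main[2]=dev[4], revert at main[5]=dev[5], init at main[7]=dev[7]; all 3 commits appear in both, in order, and the DP table's final entry dp[10][7] is also 3, so no common subsequence is longer.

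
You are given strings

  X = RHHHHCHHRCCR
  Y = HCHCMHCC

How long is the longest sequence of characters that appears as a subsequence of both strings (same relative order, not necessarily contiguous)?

6

Taking H [2,1] → H [5,3] → C [6,4] → H [8,6] → C [10,7] → C [11,8] gives a common subsequence of length 6. dp[12][8] = 6 confirms this is the maximum.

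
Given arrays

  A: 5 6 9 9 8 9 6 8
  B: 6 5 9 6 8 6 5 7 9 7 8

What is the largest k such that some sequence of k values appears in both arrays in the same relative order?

One common subsequence of length 5: 5 (A #1, B #2); then 6 (A #2, B #4); then 8 (A #5, B #5); then 9 (A #6, B #9); then 8 (A #8, B #11). The LCS DP gives dp[8][11] = 5, so this is optimal.

5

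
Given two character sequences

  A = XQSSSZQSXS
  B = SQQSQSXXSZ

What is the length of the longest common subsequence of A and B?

6

One common subsequence of length 6: Q [2,3], S [5,4], Q [7,5], S [8,6], X [9,8], S [10,9]. The LCS DP gives dp[10][10] = 6, so this is optimal.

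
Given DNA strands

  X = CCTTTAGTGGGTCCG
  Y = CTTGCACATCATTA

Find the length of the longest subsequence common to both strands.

One common subsequence of length 7: C [2,1], T [3,2], T [4,3], T [5,9], A [6,11], T [8,12], T [12,13]. dp[15][14] = 7 confirms this is the maximum.

7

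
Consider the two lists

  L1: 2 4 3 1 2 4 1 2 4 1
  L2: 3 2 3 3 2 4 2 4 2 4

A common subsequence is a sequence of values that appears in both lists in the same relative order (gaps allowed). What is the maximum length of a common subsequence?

6

Match 2 [1,5] → 4 [2,6] → 2 [5,7] → 4 [6,8] → 2 [8,9] → 4 [9,10] — 6 values in the same relative order in both. The LCS DP gives dp[10][10] = 6, so this is optimal.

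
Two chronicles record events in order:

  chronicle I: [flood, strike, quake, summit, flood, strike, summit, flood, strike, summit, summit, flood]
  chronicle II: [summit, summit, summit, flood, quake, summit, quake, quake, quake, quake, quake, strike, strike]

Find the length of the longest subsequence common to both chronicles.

Taking flood (chronicle I #1, chronicle II #4), quake (chronicle I #3, chronicle II #5), summit (chronicle I #4, chronicle II #6), strike (chronicle I #6, chronicle II #12), strike (chronicle I #9, chronicle II #13) gives a common subsequence of length 5. Since dp[12][13] = 5, nothing longer is possible.

5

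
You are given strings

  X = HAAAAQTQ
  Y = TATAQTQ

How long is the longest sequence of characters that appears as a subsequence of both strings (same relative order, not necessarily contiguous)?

One common subsequence of length 5: A (X #2, Y #2), A (X #5, Y #4), Q (X #6, Y #5), T (X #7, Y #6), Q (X #8, Y #7). dp[8][7] = 5 confirms this is the maximum.

5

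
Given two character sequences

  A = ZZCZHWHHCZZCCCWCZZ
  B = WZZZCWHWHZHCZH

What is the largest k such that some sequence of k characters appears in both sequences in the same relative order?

9

One common subsequence of length 9: Z [1,3], then Z [2,4], then C [3,5], then H [5,7], then W [6,8], then H [7,9], then H [8,11], then C [9,12], then Z [10,13], and the DP table's final entry dp[18][14] is also 9, so no common subsequence is longer.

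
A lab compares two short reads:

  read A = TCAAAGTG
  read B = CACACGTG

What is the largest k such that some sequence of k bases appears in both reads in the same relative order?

6

One common subsequence of length 6: C [2,1], then A [3,2], then A [4,4], then G [6,6], then T [7,7], then G [8,8]. dp[8][8] = 6 confirms this is the maximum.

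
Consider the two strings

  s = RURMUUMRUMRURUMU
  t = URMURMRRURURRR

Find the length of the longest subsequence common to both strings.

10

Pick U [2,1], R [3,2], M [4,3], U [5,4], M [7,6], R [8,8], U [9,9], R [11,10], U [12,11], R [13,14]; all 10 characters appear in both, in order. Since dp[16][14] = 10, nothing longer is possible.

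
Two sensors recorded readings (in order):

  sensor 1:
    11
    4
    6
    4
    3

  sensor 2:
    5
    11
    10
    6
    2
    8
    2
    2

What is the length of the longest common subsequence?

Let dp[i][j] be the LCS length of the first i values of sensor 1 and the first j values of sensor 2. dp[i][j] = dp[i-1][j-1]+1 when the i-th and j-th values match, else max(dp[i-1][j], dp[i][j-1]).
    ·  5 11 10  6  2  8  2  2
 ·  0  0  0  0  0  0  0  0  0
11  0  0  1  1  1  1  1  1  1
 4  0  0  1  1  1  1  1  1  1
 6  0  0  1  1  2  2  2  2  2
 4  0  0  1  1  2  2  2  2  2
 3  0  0  1  1  2  2  2  2  2
dp[5][8] = 2. One LCS (by backtracking along matches): 11, 6.

2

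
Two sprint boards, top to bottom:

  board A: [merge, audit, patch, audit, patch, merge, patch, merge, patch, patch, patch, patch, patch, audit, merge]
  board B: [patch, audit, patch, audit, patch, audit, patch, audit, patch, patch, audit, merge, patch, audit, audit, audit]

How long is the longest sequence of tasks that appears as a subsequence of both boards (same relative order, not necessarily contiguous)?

9

Match audit at board A[2]=board B[2] → patch at board A[3]=board B[3] → audit at board A[4]=board B[4] → patch at board A[5]=board B[5] → patch at board A[7]=board B[7] → patch at board A[9]=board B[9] → patch at board A[10]=board B[10] → patch at board A[11]=board B[13] → audit at board A[14]=board B[16] — 9 tasks in the same relative order in both. dp[15][16] = 9 confirms this is the maximum.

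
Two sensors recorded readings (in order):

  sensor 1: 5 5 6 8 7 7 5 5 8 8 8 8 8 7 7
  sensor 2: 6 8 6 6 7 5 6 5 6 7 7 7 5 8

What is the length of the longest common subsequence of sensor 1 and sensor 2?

Pick 5 at sensor 1[1]=sensor 2[6]; then 5 at sensor 1[2]=sensor 2[8]; then 6 at sensor 1[3]=sensor 2[9]; then 7 at sensor 1[5]=sensor 2[11]; then 7 at sensor 1[6]=sensor 2[12]; then 5 at sensor 1[8]=sensor 2[13]; then 8 at sensor 1[13]=sensor 2[14]; all 7 values appear in both, in order. The LCS DP gives dp[15][14] = 7, so this is optimal.

7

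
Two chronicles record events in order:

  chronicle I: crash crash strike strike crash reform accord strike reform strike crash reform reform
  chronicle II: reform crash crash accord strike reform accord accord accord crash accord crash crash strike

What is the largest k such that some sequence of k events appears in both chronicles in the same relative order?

6

Match crash [1,2], crash [2,3], strike [3,5], crash [5,10], accord [7,11], strike [10,14] — 6 events in the same relative order in both. The LCS DP gives dp[13][14] = 6, so this is optimal.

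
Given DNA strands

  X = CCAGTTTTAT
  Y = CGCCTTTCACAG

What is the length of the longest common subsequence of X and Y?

Taking C [1,3] → C [2,4] → T [5,5] → T [6,6] → T [7,7] → A [9,11] gives a common subsequence of length 6. The LCS DP gives dp[10][12] = 6, so this is optimal.

6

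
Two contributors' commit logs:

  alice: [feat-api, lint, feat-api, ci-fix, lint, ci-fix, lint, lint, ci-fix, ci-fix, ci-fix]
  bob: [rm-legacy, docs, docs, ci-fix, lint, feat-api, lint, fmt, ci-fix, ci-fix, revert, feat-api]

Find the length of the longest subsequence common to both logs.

Taking lint at alice[2]=bob[5], feat-api at alice[3]=bob[6], lint at alice[5]=bob[7], ci-fix at alice[6]=bob[9], ci-fix at alice[9]=bob[10] gives a common subsequence of length 5. dp[11][12] = 5 confirms this is the maximum.

5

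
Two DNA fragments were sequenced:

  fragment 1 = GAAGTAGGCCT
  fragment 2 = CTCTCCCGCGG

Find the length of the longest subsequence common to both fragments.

Taking G at fragment 1[1]=fragment 2[8], then G at fragment 1[7]=fragment 2[10], then G at fragment 1[8]=fragment 2[11] gives a common subsequence of length 3. The LCS DP gives dp[11][11] = 3, so this is optimal.

3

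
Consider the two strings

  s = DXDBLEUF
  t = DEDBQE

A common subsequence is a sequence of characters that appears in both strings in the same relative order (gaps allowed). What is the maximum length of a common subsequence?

4

Let dp[i][j] be the LCS length of the first i characters of s and the first j characters of t. dp[i][j] = dp[i-1][j-1]+1 when the i-th and j-th characters match, else max(dp[i-1][j], dp[i][j-1]).
    ·  D  E  D  B  Q  E
 ·  0  0  0  0  0  0  0
 D  0  1  1  1  1  1  1
 X  0  1  1  1  1  1  1
 D  0  1  1  2  2  2  2
 B  0  1  1  2  3  3  3
 L  0  1  1  2  3  3  3
 E  0  1  2  2  3  3  4
 U  0  1  2  2  3  3  4
 F  0  1  2  2  3  3  4
dp[8][6] = 4. One LCS (by backtracking along matches): DDBE.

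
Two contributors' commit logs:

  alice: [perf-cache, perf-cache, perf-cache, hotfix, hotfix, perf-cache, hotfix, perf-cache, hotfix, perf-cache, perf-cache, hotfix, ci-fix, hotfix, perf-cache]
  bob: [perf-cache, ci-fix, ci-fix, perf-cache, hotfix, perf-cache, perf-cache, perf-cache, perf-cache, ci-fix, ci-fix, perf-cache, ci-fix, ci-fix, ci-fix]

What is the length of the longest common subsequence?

9

One common subsequence of length 9: perf-cache (alice #1, bob #1), then perf-cache (alice #3, bob #4), then hotfix (alice #5, bob #5), then perf-cache (alice #6, bob #6), then perf-cache (alice #8, bob #7), then perf-cache (alice #10, bob #8), then perf-cache (alice #11, bob #9), then ci-fix (alice #13, bob #11), then perf-cache (alice #15, bob #12). Since dp[15][15] = 9, nothing longer is possible.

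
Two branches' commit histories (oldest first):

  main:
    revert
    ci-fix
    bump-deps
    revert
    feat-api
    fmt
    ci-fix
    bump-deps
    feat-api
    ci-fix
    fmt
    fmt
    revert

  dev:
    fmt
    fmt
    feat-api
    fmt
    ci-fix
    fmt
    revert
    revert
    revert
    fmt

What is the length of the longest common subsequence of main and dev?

5

Taking feat-api (main #5, dev #3), then fmt (main #6, dev #4), then ci-fix (main #10, dev #5), then fmt (main #11, dev #6), then fmt (main #12, dev #10) gives a common subsequence of length 5. Since dp[13][10] = 5, nothing longer is possible.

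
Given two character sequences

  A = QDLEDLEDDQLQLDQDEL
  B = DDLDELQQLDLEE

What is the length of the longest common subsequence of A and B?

9

Taking D (A #2, B #2), L (A #3, B #3), E (A #4, B #5), L (A #6, B #6), Q (A #10, B #7), Q (A #12, B #8), L (A #13, B #9), D (A #14, B #10), E (A #17, B #13) gives a common subsequence of length 9. dp[18][13] = 9 confirms this is the maximum.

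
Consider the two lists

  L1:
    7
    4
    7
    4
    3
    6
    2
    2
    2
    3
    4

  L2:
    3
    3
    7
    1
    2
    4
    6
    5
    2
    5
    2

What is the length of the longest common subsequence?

5

Pick 7 at L1[1]=L2[3]; then 4 at L1[4]=L2[6]; then 6 at L1[6]=L2[7]; then 2 at L1[7]=L2[9]; then 2 at L1[9]=L2[11]; all 5 values appear in both, in order, and the DP table's final entry dp[11][11] is also 5, so no common subsequence is longer.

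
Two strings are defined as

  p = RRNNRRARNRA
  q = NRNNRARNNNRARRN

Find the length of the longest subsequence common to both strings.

Pick R at p[2]=q[2]; then N at p[3]=q[3]; then N at p[4]=q[4]; then R at p[6]=q[5]; then A at p[7]=q[6]; then R at p[8]=q[7]; then N at p[9]=q[10]; then R at p[10]=q[11]; then A at p[11]=q[12]; all 9 characters appear in both, in order. dp[11][15] = 9 confirms this is the maximum.

9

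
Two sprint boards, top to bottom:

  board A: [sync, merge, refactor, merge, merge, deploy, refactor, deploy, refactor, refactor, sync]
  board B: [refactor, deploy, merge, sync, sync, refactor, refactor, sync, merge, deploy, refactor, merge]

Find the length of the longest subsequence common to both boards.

Taking sync at board A[1]=board B[5], then refactor at board A[3]=board B[7], then merge at board A[5]=board B[9], then deploy at board A[6]=board B[10], then refactor at board A[7]=board B[11] gives a common subsequence of length 5. The LCS DP gives dp[11][12] = 5, so this is optimal.

5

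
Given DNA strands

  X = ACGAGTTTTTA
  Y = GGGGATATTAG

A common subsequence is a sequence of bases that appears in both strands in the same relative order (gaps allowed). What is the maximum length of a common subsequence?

6

Taking G at X[3]=Y[4]; then A at X[4]=Y[5]; then T at X[6]=Y[6]; then T at X[9]=Y[8]; then T at X[10]=Y[9]; then A at X[11]=Y[10] gives a common subsequence of length 6. Since dp[11][11] = 6, nothing longer is possible.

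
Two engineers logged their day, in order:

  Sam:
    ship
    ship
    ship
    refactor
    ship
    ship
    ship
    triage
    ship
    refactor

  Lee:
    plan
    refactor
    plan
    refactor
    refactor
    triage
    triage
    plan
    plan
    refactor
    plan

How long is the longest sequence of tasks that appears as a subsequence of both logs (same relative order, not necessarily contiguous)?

3

One common subsequence of length 3: refactor [4,5], triage [8,7], refactor [10,10]. The LCS DP gives dp[10][11] = 3, so this is optimal.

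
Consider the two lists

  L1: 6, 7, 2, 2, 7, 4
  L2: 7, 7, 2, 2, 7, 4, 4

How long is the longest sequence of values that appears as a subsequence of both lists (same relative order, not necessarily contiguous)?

5

Pick 7 (L1 #2, L2 #2), then 2 (L1 #3, L2 #3), then 2 (L1 #4, L2 #4), then 7 (L1 #5, L2 #5), then 4 (L1 #6, L2 #7); all 5 values appear in both, in order, and the DP table's final entry dp[6][7] is also 5, so no common subsequence is longer.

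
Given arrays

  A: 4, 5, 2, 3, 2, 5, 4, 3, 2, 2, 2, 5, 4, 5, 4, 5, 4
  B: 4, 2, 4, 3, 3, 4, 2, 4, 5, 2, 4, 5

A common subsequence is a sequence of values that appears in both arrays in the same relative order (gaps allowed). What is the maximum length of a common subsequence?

Taking 4 [1,1], 2 [3,2], 3 [4,5], 4 [7,6], 2 [11,7], 4 [13,8], 5 [14,9], 4 [15,11], 5 [16,12] gives a common subsequence of length 9. Since dp[17][12] = 9, nothing longer is possible.

9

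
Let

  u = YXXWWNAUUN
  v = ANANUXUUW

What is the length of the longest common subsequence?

4

Taking N at u[6]=v[2] → A at u[7]=v[3] → U at u[8]=v[7] → U at u[9]=v[8] gives a common subsequence of length 4. The LCS DP gives dp[10][9] = 4, so this is optimal.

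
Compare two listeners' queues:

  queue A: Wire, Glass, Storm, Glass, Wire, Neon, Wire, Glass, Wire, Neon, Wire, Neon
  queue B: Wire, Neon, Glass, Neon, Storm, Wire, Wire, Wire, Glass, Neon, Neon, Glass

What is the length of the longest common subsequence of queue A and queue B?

8

Match Wire [1,1] → Glass [2,3] → Storm [3,5] → Wire [5,7] → Wire [7,8] → Glass [8,9] → Neon [10,10] → Neon [12,11] — 8 songs in the same relative order in both. dp[12][12] = 8 confirms this is the maximum.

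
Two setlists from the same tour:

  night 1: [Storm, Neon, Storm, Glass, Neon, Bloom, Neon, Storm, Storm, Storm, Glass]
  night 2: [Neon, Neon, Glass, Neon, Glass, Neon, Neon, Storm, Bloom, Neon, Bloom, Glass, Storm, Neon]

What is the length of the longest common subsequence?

6

Pick Neon at night 1[2]=night 2[4], Glass at night 1[4]=night 2[5], Neon at night 1[5]=night 2[7], Bloom at night 1[6]=night 2[9], Neon at night 1[7]=night 2[10], Storm at night 1[8]=night 2[13]; all 6 songs appear in both, in order. The LCS DP gives dp[11][14] = 6, so this is optimal.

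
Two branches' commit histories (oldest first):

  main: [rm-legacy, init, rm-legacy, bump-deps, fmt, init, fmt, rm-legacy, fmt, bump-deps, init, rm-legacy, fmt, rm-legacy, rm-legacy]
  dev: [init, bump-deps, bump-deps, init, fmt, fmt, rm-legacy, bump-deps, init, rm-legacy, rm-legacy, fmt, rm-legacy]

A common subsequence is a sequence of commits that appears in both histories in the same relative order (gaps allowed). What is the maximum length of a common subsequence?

10

One common subsequence of length 10: init (main #2, dev #1); then bump-deps (main #4, dev #3); then fmt (main #5, dev #5); then fmt (main #7, dev #6); then rm-legacy (main #8, dev #7); then bump-deps (main #10, dev #8); then init (main #11, dev #9); then rm-legacy (main #12, dev #11); then fmt (main #13, dev #12); then rm-legacy (main #15, dev #13). dp[15][13] = 10 confirms this is the maximum.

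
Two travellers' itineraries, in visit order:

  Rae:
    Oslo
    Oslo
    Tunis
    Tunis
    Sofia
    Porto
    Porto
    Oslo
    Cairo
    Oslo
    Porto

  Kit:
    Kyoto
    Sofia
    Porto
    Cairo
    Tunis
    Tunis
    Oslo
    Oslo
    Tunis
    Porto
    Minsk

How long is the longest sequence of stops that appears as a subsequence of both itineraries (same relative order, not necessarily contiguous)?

Pick Tunis at Rae[3]=Kit[5], then Tunis at Rae[4]=Kit[6], then Oslo at Rae[8]=Kit[7], then Oslo at Rae[10]=Kit[8], then Porto at Rae[11]=Kit[10]; all 5 stops appear in both, in order. dp[11][11] = 5 confirms this is the maximum.

5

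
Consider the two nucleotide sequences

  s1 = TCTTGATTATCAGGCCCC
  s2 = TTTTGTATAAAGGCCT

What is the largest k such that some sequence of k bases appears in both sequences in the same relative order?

Pick T (s1 #1, s2 #2); then T (s1 #3, s2 #3); then T (s1 #4, s2 #4); then G (s1 #5, s2 #5); then A (s1 #6, s2 #7); then T (s1 #7, s2 #8); then A (s1 #9, s2 #10); then A (s1 #12, s2 #11); then G (s1 #13, s2 #12); then G (s1 #14, s2 #13); then C (s1 #15, s2 #14); then C (s1 #16, s2 #15); all 12 bases appear in both, in order. Since dp[18][16] = 12, nothing longer is possible.

12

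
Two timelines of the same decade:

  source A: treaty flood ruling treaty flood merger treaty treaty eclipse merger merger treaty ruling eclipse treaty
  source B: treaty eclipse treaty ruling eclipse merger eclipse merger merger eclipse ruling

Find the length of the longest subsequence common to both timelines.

7

One common subsequence of length 7: treaty [1,3] → ruling [3,4] → merger [6,6] → eclipse [9,7] → merger [10,8] → merger [11,9] → ruling [13,11]. dp[15][11] = 7 confirms this is the maximum.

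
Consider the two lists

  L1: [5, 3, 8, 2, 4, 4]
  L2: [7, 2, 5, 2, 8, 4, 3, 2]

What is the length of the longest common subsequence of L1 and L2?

Match 5 (L1 #1, L2 #3), then 3 (L1 #2, L2 #7), then 2 (L1 #4, L2 #8) — 3 values in the same relative order in both. Since dp[6][8] = 3, nothing longer is possible.

3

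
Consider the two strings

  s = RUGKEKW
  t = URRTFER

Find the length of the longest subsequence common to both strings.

Taking R at s[1]=t[3], then E at s[5]=t[6] gives a common subsequence of length 2, and the DP table's final entry dp[7][7] is also 2, so no common subsequence is longer.

2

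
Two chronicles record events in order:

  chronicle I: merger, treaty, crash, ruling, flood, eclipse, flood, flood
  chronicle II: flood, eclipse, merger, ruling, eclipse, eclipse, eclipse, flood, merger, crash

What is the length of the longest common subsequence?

4

Pick merger (chronicle I #1, chronicle II #3), then ruling (chronicle I #4, chronicle II #4), then eclipse (chronicle I #6, chronicle II #7), then flood (chronicle I #7, chronicle II #8); all 4 events appear in both, in order. dp[8][10] = 4 confirms this is the maximum.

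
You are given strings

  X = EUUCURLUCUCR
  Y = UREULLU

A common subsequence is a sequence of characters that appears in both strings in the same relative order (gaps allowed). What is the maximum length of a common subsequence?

4

Pick E [1,3], then U [2,4], then L [7,6], then U [10,7]; all 4 characters appear in both, in order, and the DP table's final entry dp[12][7] is also 4, so no common subsequence is longer.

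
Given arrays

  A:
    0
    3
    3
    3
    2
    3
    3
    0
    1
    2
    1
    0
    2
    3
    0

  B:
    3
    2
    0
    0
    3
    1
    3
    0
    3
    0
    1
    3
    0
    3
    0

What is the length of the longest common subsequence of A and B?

9

Match 0 [1,4], 3 [2,5], 3 [3,7], 3 [7,9], 0 [8,10], 1 [9,11], 0 [12,13], 3 [14,14], 0 [15,15] — 9 values in the same relative order in both. dp[15][15] = 9 confirms this is the maximum.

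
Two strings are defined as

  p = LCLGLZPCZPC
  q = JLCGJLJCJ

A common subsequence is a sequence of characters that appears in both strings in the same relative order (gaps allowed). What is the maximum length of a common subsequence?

5

Let dp[i][j] be the LCS length of the first i characters of p and the first j characters of q. dp[i][j] = dp[i-1][j-1]+1 when the i-th and j-th characters match, else max(dp[i-1][j], dp[i][j-1]).
    ·  J  L  C  G  J  L  J  C  J
 ·  0  0  0  0  0  0  0  0  0  0
 L  0  0  1  1  1  1  1  1  1  1
 C  0  0  1  2  2  2  2  2  2  2
 L  0  0  1  2  2  2  3  3  3  3
 G  0  0  1  2  3  3  3  3  3  3
 L  0  0  1  2  3  3  4  4  4  4
 Z  0  0  1  2  3  3  4  4  4  4
 P  0  0  1  2  3  3  4  4  4  4
 C  0  0  1  2  3  3  4  4  5  5
 Z  0  0  1  2  3  3  4  4  5  5
 P  0  0  1  2  3  3  4  4  5  5
 C  0  0  1  2  3  3  4  4  5  5
dp[11][9] = 5. One LCS (by backtracking along matches): LCGLC.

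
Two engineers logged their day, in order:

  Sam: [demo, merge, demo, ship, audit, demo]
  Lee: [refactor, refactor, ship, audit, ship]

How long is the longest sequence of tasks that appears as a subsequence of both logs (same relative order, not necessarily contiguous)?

One common subsequence of length 2: ship (Sam #4, Lee #3); then audit (Sam #5, Lee #4). dp[6][5] = 2 confirms this is the maximum.

2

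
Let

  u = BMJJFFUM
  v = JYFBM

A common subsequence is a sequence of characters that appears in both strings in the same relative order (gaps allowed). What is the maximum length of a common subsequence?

3

Let dp[i][j] be the LCS length of the first i characters of u and the first j characters of v. dp[i][j] = dp[i-1][j-1]+1 when the i-th and j-th characters match, else max(dp[i-1][j], dp[i][j-1]).
    ·  J  Y  F  B  M
 ·  0  0  0  0  0  0
 B  0  0  0  0  1  1
 M  0  0  0  0  1  2
 J  0  1  1  1  1  2
 J  0  1  1  1  1  2
 F  0  1  1  2  2  2
 F  0  1  1  2  2  2
 U  0  1  1  2  2  2
 M  0  1  1  2  2  3
dp[8][5] = 3. One LCS (by backtracking along matches): JFM.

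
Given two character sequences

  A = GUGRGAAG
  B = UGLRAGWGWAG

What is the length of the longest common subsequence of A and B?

One common subsequence of length 6: U (A #2, B #1), G (A #3, B #2), R (A #4, B #4), G (A #5, B #8), A (A #7, B #10), G (A #8, B #11). The LCS DP gives dp[8][11] = 6, so this is optimal.

6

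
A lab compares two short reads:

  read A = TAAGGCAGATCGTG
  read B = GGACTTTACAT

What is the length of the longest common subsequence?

6

Pick G [4,1] → G [5,2] → C [6,4] → A [7,8] → A [9,10] → T [13,11]; all 6 bases appear in both, in order. dp[14][11] = 6 confirms this is the maximum.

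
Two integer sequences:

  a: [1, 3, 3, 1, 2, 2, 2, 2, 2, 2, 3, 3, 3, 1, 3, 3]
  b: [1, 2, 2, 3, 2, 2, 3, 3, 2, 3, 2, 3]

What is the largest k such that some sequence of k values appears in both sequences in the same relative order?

Match 1 (a #4, b #1) → 2 (a #5, b #2) → 2 (a #6, b #3) → 2 (a #9, b #5) → 2 (a #10, b #6) → 3 (a #11, b #7) → 3 (a #12, b #8) → 3 (a #13, b #10) → 3 (a #16, b #12) — 9 values in the same relative order in both. The LCS DP gives dp[16][12] = 9, so this is optimal.

9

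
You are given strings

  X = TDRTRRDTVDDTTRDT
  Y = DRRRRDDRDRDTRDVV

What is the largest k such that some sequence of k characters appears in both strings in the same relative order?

Pick D [2,1], then R [3,3], then R [5,4], then R [6,5], then D [7,7], then D [10,9], then D [11,11], then T [13,12], then R [14,13], then D [15,14]; all 10 characters appear in both, in order, and the DP table's final entry dp[16][16] is also 10, so no common subsequence is longer.

10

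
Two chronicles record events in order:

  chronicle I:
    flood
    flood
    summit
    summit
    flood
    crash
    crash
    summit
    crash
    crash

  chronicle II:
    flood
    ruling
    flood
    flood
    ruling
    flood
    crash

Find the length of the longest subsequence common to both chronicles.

Match flood [1,3]; then flood [2,4]; then flood [5,6]; then crash [10,7] — 4 events in the same relative order in both, and the DP table's final entry dp[10][7] is also 4, so no common subsequence is longer.

4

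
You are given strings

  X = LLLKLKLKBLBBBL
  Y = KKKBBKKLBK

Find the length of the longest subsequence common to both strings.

Match K [4,1], then K [6,2], then K [8,3], then B [9,5], then L [10,8], then B [11,9] — 6 characters in the same relative order in both. dp[14][10] = 6 confirms this is the maximum.

6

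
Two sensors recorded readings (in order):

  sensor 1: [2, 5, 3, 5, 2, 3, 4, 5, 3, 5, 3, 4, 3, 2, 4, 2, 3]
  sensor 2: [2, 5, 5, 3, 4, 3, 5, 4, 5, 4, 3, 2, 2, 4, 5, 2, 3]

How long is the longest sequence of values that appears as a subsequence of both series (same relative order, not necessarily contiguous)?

Taking 2 [1,1], then 5 [2,2], then 5 [4,3], then 3 [6,4], then 4 [7,5], then 5 [8,7], then 5 [10,9], then 4 [12,10], then 3 [13,11], then 2 [14,13], then 4 [15,14], then 2 [16,16], then 3 [17,17] gives a common subsequence of length 13, and the DP table's final entry dp[17][17] is also 13, so no common subsequence is longer.

13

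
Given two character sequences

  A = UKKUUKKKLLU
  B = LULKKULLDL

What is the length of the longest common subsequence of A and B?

6

Pick U at A[1]=B[2], K at A[2]=B[4], K at A[3]=B[5], U at A[4]=B[6], L at A[9]=B[8], L at A[10]=B[10]; all 6 characters appear in both, in order. The LCS DP gives dp[11][10] = 6, so this is optimal.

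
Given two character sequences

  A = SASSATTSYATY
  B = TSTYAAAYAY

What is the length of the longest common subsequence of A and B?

6

Match S at A[1]=B[2], then A at A[2]=B[6], then A at A[5]=B[7], then Y at A[9]=B[8], then A at A[10]=B[9], then Y at A[12]=B[10] — 6 characters in the same relative order in both. The LCS DP gives dp[12][10] = 6, so this is optimal.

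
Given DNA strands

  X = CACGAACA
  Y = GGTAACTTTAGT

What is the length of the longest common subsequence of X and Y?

5

Let dp[i][j] be the LCS length of the first i bases of X and the first j bases of Y. dp[i][j] = dp[i-1][j-1]+1 when the i-th and j-th bases match, else max(dp[i-1][j], dp[i][j-1]).
    ·  G  G  T  A  A  C  T  T  T  A  G  T
 ·  0  0  0  0  0  0  0  0  0  0  0  0  0
 C  0  0  0  0  0  0  1  1  1  1  1  1  1
 A  0  0  0  0  1  1  1  1  1  1  2  2  2
 C  0  0  0  0  1  1  2  2  2  2  2  2  2
 G  0  1  1  1  1  1  2  2  2  2  2  3  3
 A  0  1  1  1  2  2  2  2  2  2  3  3  3
 A  0  1  1  1  2  3  3  3  3  3  3  3  3
 C  0  1  1  1  2  3  4  4  4  4  4  4  4
 A  0  1  1  1  2  3  4  4  4  4  5  5  5
dp[8][12] = 5. One LCS (by backtracking along matches): GAACA.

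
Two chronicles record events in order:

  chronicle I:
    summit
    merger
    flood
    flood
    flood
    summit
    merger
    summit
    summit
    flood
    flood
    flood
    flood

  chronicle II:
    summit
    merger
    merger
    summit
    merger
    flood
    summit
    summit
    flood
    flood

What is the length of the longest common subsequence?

8

Match summit [1,1]; then merger [2,3]; then summit [6,4]; then merger [7,5]; then summit [8,7]; then summit [9,8]; then flood [12,9]; then flood [13,10] — 8 events in the same relative order in both, and the DP table's final entry dp[13][10] is also 8, so no common subsequence is longer.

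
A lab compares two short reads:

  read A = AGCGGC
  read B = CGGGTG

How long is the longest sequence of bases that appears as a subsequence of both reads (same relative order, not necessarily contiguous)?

Match G at read A[2]=read B[3]; then G at read A[4]=read B[4]; then G at read A[5]=read B[6] — 3 bases in the same relative order in both, and the DP table's final entry dp[6][6] is also 3, so no common subsequence is longer.

3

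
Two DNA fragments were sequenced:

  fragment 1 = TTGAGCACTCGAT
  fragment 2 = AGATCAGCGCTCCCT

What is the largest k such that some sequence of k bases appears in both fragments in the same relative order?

8

Match T (fragment 1 #1, fragment 2 #4) → A (fragment 1 #4, fragment 2 #6) → G (fragment 1 #5, fragment 2 #7) → C (fragment 1 #6, fragment 2 #8) → C (fragment 1 #8, fragment 2 #10) → T (fragment 1 #9, fragment 2 #11) → C (fragment 1 #10, fragment 2 #14) → T (fragment 1 #13, fragment 2 #15) — 8 bases in the same relative order in both. The LCS DP gives dp[13][15] = 8, so this is optimal.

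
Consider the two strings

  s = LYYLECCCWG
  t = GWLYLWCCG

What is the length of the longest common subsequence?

6

Match L at s[1]=t[3], then Y at s[3]=t[4], then L at s[4]=t[5], then C at s[7]=t[7], then C at s[8]=t[8], then G at s[10]=t[9] — 6 characters in the same relative order in both, and the DP table's final entry dp[10][9] is also 6, so no common subsequence is longer.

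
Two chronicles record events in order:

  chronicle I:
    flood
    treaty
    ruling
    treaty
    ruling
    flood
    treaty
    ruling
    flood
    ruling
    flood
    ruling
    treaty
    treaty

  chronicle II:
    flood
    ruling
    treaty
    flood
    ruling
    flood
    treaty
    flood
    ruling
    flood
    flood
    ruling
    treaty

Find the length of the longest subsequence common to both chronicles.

Pick flood at chronicle I[1]=chronicle II[1], ruling at chronicle I[3]=chronicle II[2], treaty at chronicle I[4]=chronicle II[3], ruling at chronicle I[5]=chronicle II[5], flood at chronicle I[6]=chronicle II[6], treaty at chronicle I[7]=chronicle II[7], ruling at chronicle I[8]=chronicle II[9], flood at chronicle I[9]=chronicle II[10], flood at chronicle I[11]=chronicle II[11], ruling at chronicle I[12]=chronicle II[12], treaty at chronicle I[14]=chronicle II[13]; all 11 events appear in both, in order. dp[14][13] = 11 confirms this is the maximum.

11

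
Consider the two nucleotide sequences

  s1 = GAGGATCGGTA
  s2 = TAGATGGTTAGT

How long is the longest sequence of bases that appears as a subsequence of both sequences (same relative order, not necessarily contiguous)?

8

Taking A [2,2]; then G [4,3]; then A [5,4]; then T [6,5]; then G [8,6]; then G [9,7]; then T [10,9]; then A [11,10] gives a common subsequence of length 8. The LCS DP gives dp[11][12] = 8, so this is optimal.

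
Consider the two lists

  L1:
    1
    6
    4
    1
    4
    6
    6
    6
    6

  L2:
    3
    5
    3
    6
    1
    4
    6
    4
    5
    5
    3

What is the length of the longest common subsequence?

Let dp[i][j] be the LCS length of the first i values of L1 and the first j values of L2. dp[i][j] = dp[i-1][j-1]+1 when the i-th and j-th values match, else max(dp[i-1][j], dp[i][j-1]).
    ·  3  5  3  6  1  4  6  4  5  5  3
 ·  0  0  0  0  0  0  0  0  0  0  0  0
 1  0  0  0  0  0  1  1  1  1  1  1  1
 6  0  0  0  0  1  1  1  2  2  2  2  2
 4  0  0  0  0  1  1  2  2  3  3  3  3
 1  0  0  0  0  1  2  2  2  3  3  3  3
 4  0  0  0  0  1  2  3  3  3  3  3  3
 6  0  0  0  0  1  2  3  4  4  4  4  4
 6  0  0  0  0  1  2  3  4  4  4  4  4
 6  0  0  0  0  1  2  3  4  4  4  4  4
 6  0  0  0  0  1  2  3  4  4  4  4  4
dp[9][11] = 4. One LCS (by backtracking along matches): 6, 1, 4, 6.

4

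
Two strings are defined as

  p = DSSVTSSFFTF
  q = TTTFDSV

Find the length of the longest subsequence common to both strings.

3

Taking D [1,5]; then S [3,6]; then V [4,7] gives a common subsequence of length 3. Since dp[11][7] = 3, nothing longer is possible.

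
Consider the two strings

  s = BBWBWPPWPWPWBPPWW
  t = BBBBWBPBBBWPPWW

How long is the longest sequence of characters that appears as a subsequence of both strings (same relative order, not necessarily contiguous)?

10

Taking B at s[1]=t[3]; then B at s[2]=t[4]; then W at s[3]=t[5]; then B at s[4]=t[6]; then P at s[6]=t[7]; then W at s[12]=t[11]; then P at s[14]=t[12]; then P at s[15]=t[13]; then W at s[16]=t[14]; then W at s[17]=t[15] gives a common subsequence of length 10. dp[17][15] = 10 confirms this is the maximum.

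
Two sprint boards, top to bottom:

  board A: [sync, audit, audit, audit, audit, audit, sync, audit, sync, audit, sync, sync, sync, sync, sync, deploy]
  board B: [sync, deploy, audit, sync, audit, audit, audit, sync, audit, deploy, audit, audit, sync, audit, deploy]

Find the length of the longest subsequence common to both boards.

10

Taking sync (board A #1, board B #4) → audit (board A #2, board B #5) → audit (board A #3, board B #6) → audit (board A #4, board B #7) → audit (board A #5, board B #9) → audit (board A #6, board B #11) → audit (board A #8, board B #12) → sync (board A #9, board B #13) → audit (board A #10, board B #14) → deploy (board A #16, board B #15) gives a common subsequence of length 10. The LCS DP gives dp[16][15] = 10, so this is optimal.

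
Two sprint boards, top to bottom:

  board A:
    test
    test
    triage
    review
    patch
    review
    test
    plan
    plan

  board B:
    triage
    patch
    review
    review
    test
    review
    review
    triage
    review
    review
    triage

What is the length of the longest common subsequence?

4

Pick test [1,5], triage [3,8], review [4,9], review [6,10]; all 4 tasks appear in both, in order. The LCS DP gives dp[9][11] = 4, so this is optimal.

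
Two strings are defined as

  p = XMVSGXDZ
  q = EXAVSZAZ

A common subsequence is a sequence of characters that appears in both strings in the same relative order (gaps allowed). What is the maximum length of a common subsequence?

4

Let dp[i][j] be the LCS length of the first i characters of p and the first j characters of q. dp[i][j] = dp[i-1][j-1]+1 when the i-th and j-th characters match, else max(dp[i-1][j], dp[i][j-1]).
    ·  E  X  A  V  S  Z  A  Z
 ·  0  0  0  0  0  0  0  0  0
 X  0  0  1  1  1  1  1  1  1
 M  0  0  1  1  1  1  1  1  1
 V  0  0  1  1  2  2  2  2  2
 S  0  0  1  1  2  3  3  3  3
 G  0  0  1  1  2  3  3  3  3
 X  0  0  1  1  2  3  3  3  3
 D  0  0  1  1  2  3  3  3  3
 Z  0  0  1  1  2  3  4  4  4
dp[8][8] = 4. One LCS (by backtracking along matches): XVSZ.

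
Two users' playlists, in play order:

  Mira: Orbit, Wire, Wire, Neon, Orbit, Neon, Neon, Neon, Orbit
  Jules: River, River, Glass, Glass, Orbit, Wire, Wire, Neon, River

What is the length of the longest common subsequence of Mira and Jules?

Pick Orbit (Mira #1, Jules #5), then Wire (Mira #2, Jules #6), then Wire (Mira #3, Jules #7), then Neon (Mira #4, Jules #8); all 4 songs appear in both, in order. dp[9][9] = 4 confirms this is the maximum.

4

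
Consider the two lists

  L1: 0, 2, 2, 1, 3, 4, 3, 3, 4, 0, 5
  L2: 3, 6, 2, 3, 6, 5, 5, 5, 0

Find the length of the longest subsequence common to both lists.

3

One common subsequence of length 3: 2 (L1 #3, L2 #3); then 3 (L1 #5, L2 #4); then 0 (L1 #10, L2 #9). dp[11][9] = 3 confirms this is the maximum.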